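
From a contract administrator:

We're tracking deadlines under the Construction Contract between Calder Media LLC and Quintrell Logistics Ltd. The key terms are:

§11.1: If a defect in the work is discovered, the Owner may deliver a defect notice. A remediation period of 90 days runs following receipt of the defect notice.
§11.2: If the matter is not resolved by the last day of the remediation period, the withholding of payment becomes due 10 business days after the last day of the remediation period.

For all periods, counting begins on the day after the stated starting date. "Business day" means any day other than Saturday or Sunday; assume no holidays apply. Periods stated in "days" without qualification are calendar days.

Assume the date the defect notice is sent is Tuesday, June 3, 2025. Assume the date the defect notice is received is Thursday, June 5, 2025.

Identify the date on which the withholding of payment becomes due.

The last day of the remediation period: June 5, 2025 + 90 days = September 3, 2025.
The date on which the withholding of payment becomes due: counting 10 business days from Wednesday, September 3, 2025 (Sep 4, Sep 5, Sep 8, Sep 9, Sep 10, Sep 11, Sep 12, Sep 15, Sep 16, Sep 17, skipping weekends) reaches Wednesday, September 17, 2025.

September 17, 2025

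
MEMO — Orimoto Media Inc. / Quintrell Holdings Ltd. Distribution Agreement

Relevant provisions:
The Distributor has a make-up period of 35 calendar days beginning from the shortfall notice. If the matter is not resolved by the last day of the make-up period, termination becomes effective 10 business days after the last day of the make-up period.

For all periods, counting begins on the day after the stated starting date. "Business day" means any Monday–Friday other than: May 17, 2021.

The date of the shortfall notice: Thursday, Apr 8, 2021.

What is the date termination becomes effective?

Adding 35 calendar days to Apr 8, 2021 gives May 13, 2021, which is the last day of the make-up period.
From Thursday, May 13, 2021, 10 business days (May 14, May 18, May 19, May 20, May 21, May 24, May 25, May 26, May 27, May 28, skipping weekends and the listed holiday on May 17) brings us to Friday, May 28, 2021, which is the date termination becomes effective.

May 28, 2021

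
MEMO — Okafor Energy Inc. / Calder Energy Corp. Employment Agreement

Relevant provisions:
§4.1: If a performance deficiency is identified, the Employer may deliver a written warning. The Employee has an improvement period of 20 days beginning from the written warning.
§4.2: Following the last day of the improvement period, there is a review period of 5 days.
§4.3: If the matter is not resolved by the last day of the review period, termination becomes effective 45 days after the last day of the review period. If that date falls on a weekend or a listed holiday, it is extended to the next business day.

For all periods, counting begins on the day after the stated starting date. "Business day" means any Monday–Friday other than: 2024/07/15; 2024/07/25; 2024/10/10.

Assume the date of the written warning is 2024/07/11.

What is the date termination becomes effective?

Adding 20 calendar days to 2024/07/11 gives 2024/07/31, which is the last day of the improvement period.
The last day of the review period: 5 calendar days after 2024/07/31 is 2024/08/05.
The date termination becomes effective: 2024/08/05 + 45 days = 2024/09/19. 2024/09/19 is a Thursday and is not a listed holiday, so no roll-forward applies.

2024/09/19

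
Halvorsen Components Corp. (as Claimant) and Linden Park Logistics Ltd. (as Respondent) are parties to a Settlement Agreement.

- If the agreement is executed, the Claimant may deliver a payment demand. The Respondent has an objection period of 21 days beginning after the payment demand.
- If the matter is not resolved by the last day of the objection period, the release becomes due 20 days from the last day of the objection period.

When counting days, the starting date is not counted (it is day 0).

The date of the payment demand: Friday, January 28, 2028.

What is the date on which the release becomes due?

March 9, 2028

The last day of the objection period: January 28, 2028 + 21 days = February 18, 2028.
Adding 20 calendar days to February 18, 2028 gives March 9, 2028, which is the date on which the release becomes due.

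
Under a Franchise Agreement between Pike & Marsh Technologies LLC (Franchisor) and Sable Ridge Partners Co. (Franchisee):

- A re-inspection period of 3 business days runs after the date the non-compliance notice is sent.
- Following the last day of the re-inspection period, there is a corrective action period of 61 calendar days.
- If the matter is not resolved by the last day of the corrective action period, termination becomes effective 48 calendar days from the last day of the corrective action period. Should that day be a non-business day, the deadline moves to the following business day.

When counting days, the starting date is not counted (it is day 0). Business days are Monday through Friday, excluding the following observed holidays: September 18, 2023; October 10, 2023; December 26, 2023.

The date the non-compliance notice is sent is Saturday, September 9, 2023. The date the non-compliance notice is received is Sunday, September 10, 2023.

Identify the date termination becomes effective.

The last day of the re-inspection period: counting 3 business days from Saturday, September 9, 2023 (Sep 11, Sep 12, Sep 13, skipping weekends) reaches Wednesday, September 13, 2023.
Adding 61 calendar days to September 13, 2023 gives November 13, 2023, which is the last day of the corrective action period.
The date termination becomes effective: November 13, 2023 + 48 days = December 31, 2023. That falls on a Sunday, so it rolls to the next business day, Monday, January 1, 2024.

January 1, 2024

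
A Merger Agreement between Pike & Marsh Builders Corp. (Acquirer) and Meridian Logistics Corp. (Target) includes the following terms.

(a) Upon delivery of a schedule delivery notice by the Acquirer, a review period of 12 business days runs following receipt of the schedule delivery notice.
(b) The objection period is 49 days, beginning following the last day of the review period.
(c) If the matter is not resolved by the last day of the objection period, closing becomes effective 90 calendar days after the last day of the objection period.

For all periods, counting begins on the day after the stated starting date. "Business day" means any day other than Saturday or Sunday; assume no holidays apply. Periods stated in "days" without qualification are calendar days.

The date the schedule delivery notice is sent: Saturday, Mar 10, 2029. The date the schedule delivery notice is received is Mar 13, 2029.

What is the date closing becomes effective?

Aug 15, 2029

From Tuesday, Mar 13, 2029, 12 business days (Mar 14, Mar 15, Mar 16, Mar 19, …, Mar 27, Mar 28, Mar 29, skipping weekends) brings us to Thursday, Mar 29, 2029, which is the last day of the review period.
The last day of the objection period: Mar 29, 2029 + 49 days = May 17, 2029.
The date closing becomes effective: 90 calendar days after May 17, 2029 is Aug 15, 2029.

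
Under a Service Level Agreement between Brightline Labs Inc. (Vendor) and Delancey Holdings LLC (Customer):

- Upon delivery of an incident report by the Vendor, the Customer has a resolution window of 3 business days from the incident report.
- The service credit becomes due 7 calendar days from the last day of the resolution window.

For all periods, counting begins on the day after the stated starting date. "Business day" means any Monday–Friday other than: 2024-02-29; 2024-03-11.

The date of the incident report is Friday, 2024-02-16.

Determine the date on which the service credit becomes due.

The last day of the resolution window: 3 business days after Friday, 2024-02-16, skipping weekends — Feb 19, Feb 20, Feb 21 — lands on Wednesday, 2024-02-21.
Adding 7 calendar days to 2024-02-21 gives 2024-02-28, which is the date on which the service credit becomes due.

2024-02-28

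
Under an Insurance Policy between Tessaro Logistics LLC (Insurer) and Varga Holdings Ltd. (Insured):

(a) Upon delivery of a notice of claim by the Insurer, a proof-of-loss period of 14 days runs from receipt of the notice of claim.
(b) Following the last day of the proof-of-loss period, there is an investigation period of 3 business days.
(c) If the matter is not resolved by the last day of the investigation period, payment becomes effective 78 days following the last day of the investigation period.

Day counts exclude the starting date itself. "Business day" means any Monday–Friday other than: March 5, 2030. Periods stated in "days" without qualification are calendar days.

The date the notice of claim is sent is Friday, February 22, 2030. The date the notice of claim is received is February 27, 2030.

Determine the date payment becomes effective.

The last day of the proof-of-loss period: 14 calendar days after February 27, 2030 is March 13, 2030.
The last day of the investigation period: 3 business days after Wednesday, March 13, 2030, skipping weekends — Mar 14, Mar 15, Mar 18 — lands on Monday, March 18, 2030.
The date payment becomes effective: 78 calendar days after March 18, 2030 is June 4, 2030.

June 4, 2030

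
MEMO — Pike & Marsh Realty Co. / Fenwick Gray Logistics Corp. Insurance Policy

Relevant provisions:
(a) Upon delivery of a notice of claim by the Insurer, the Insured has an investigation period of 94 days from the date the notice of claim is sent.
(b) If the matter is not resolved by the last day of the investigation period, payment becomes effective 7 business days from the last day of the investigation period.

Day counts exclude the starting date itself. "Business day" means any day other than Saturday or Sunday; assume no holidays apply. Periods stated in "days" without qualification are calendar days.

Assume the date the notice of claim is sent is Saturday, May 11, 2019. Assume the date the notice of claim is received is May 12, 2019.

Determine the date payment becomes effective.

August 22, 2019

Adding 94 calendar days to May 11, 2019 gives August 13, 2019, which is the last day of the investigation period.
The date payment becomes effective: 7 business days after Tuesday, August 13, 2019, skipping weekends — Aug 14, Aug 15, Aug 16, Aug 19, Aug 20, Aug 21, Aug 22 — lands on Thursday, August 22, 2019.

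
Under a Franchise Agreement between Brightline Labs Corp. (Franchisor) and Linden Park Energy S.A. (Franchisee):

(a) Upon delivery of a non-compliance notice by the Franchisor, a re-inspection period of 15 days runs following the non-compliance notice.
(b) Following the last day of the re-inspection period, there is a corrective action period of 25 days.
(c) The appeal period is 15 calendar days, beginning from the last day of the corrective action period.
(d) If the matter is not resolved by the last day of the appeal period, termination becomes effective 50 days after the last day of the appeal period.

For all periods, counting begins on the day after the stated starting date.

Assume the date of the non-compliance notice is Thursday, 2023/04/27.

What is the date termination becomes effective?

The last day of the re-inspection period: 2023/04/27 + 15 days = 2023/05/12.
The last day of the corrective action period: 25 calendar days after 2023/05/12 is 2023/06/06.
The last day of the appeal period: 15 calendar days after 2023/06/06 is 2023/06/21.
The date termination becomes effective: 2023/06/21 + 50 days = 2023/08/10.

2023/08/10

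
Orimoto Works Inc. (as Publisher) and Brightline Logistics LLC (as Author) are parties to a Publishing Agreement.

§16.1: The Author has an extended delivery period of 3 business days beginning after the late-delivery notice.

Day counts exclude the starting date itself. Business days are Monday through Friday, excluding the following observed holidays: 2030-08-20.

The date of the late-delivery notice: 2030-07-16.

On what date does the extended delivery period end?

The last day of the extended delivery period: 3 business days after Tuesday, 2030-07-16, skipping weekends — Jul 17, Jul 18, Jul 19 — lands on Friday, 2030-07-19.

2030-07-19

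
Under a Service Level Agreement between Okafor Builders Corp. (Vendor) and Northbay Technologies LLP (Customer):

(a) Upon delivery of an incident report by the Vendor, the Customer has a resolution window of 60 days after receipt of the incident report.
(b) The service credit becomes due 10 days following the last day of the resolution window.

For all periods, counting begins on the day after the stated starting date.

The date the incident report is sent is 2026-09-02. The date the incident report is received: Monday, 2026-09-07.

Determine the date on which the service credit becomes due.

Adding 60 calendar days to 2026-09-07 gives 2026-11-06, which is the last day of the resolution window.
The date on which the service credit becomes due: 10 calendar days after 2026-11-06 is 2026-11-16.

2026-11-16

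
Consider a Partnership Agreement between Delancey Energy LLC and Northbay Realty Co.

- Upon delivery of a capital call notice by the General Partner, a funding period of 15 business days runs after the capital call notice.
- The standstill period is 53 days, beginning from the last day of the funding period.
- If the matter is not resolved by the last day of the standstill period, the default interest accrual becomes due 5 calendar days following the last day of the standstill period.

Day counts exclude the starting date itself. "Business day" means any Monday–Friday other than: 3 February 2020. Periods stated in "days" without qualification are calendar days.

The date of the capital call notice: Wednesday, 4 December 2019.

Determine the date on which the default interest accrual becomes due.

21 February 2020

From Wednesday, 4 December 2019, 15 business days (Dec 5, Dec 6, Dec 9, Dec 10, …, Dec 23, Dec 24, Dec 25, skipping weekends) brings us to Wednesday, 25 December 2019, which is the last day of the funding period.
The last day of the standstill period: 25 December 2019 + 53 days = 16 February 2020.
Adding 5 calendar days to 16 February 2020 gives 21 February 2020, which is the date on which the default interest accrual becomes due.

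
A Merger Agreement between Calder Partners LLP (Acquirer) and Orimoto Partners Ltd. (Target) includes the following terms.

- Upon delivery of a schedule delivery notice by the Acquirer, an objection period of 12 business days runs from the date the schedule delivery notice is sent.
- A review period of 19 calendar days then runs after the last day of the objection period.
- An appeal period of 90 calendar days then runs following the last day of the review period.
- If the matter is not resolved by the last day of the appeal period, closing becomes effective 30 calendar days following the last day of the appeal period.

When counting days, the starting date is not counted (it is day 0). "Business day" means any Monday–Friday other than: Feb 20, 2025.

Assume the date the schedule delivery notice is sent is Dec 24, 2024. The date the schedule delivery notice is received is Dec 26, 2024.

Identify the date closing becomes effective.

From Tuesday, Dec 24, 2024, 12 business days (Dec 25, Dec 26, Dec 27, Dec 30, …, Jan 7, Jan 8, Jan 9, skipping weekends) brings us to Thursday, Jan 9, 2025, which is the last day of the objection period.
The last day of the review period: 19 calendar days after Jan 9, 2025 is Jan 28, 2025.
Adding 90 calendar days to Jan 28, 2025 gives Apr 28, 2025, which is the last day of the appeal period.
Adding 30 calendar days to Apr 28, 2025 gives May 28, 2025, which is the date closing becomes effective.

May 28, 2025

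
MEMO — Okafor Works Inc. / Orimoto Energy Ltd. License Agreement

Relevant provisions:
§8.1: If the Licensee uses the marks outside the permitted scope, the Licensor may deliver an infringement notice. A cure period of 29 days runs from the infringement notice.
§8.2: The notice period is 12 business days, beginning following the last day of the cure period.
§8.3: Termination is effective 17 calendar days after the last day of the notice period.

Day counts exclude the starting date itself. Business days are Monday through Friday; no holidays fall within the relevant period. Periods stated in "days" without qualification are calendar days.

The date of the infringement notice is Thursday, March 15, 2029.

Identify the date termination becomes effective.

May 18, 2029

The last day of the cure period: 29 calendar days after March 15, 2029 is April 13, 2029.
The last day of the notice period: counting 12 business days from Friday, April 13, 2029 (Apr 16, Apr 17, Apr 18, Apr 19, …, Apr 27, Apr 30, May 1, skipping weekends) reaches Tuesday, May 1, 2029.
The date termination becomes effective: 17 calendar days after May 1, 2029 is May 18, 2029.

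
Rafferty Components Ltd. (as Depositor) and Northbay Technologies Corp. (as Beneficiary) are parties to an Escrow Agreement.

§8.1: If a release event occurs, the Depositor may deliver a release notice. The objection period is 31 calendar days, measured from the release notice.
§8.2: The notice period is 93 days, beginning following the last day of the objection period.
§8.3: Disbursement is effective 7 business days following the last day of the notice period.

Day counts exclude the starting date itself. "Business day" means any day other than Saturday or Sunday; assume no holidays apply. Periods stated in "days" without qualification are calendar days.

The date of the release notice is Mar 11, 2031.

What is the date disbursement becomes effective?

The last day of the objection period: Mar 11, 2031 + 31 days = Apr 11, 2031.
The last day of the notice period: Apr 11, 2031 + 93 days = Jul 13, 2031.
From Sunday, Jul 13, 2031, 7 business days (Jul 14, Jul 15, Jul 16, Jul 17, Jul 18, Jul 21, Jul 22, skipping weekends) brings us to Tuesday, Jul 22, 2031, which is the date disbursement becomes effective.

Jul 22, 2031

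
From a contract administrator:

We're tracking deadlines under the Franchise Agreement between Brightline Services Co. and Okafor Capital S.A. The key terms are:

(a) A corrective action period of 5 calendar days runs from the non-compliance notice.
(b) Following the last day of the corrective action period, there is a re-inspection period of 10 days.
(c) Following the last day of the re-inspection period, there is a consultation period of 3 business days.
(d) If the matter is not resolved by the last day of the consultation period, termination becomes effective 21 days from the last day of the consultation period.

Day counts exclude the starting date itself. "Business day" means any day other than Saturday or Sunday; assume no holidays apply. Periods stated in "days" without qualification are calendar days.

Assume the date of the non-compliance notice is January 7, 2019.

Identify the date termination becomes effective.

Adding 5 calendar days to January 7, 2019 gives January 12, 2019, which is the last day of the corrective action period.
The last day of the re-inspection period: January 12, 2019 + 10 days = January 22, 2019.
The last day of the consultation period: counting 3 business days from Tuesday, January 22, 2019 (Jan 23, Jan 24, Jan 25, skipping weekends) reaches Friday, January 25, 2019.
The date termination becomes effective: 21 calendar days after January 25, 2019 is February 15, 2019.

February 15, 2019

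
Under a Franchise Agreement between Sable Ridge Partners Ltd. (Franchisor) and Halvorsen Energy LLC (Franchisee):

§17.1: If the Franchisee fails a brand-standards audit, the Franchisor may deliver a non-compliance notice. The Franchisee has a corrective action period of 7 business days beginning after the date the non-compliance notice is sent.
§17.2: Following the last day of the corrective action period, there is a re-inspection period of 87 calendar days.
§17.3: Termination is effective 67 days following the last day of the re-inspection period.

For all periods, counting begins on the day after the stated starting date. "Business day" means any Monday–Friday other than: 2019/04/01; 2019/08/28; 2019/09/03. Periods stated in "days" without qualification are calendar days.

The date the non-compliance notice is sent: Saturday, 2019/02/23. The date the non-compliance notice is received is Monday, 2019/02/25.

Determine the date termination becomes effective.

The last day of the corrective action period: counting 7 business days from Saturday, 2019/02/23 (Feb 25, Feb 26, Feb 27, Feb 28, Mar 1, Mar 4, Mar 5, skipping weekends) reaches Tuesday, 2019/03/05.
Adding 87 calendar days to 2019/03/05 gives 2019/05/31, which is the last day of the re-inspection period.
Adding 67 calendar days to 2019/05/31 gives 2019/08/06, which is the date termination becomes effective.

2019/08/06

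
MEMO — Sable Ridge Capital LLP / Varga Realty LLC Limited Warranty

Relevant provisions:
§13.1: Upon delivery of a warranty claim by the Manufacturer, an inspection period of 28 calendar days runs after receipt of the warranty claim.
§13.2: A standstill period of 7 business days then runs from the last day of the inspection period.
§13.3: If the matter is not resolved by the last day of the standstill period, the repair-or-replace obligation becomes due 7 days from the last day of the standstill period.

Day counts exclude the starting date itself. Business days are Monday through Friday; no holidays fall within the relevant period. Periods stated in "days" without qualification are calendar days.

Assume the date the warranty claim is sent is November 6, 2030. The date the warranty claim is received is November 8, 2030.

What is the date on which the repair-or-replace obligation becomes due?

December 24, 2030

The last day of the inspection period: 28 calendar days after November 8, 2030 is December 6, 2030.
From Friday, December 6, 2030, 7 business days (Dec 9, Dec 10, Dec 11, Dec 12, Dec 13, Dec 16, Dec 17, skipping weekends) brings us to Tuesday, December 17, 2030, which is the last day of the standstill period.
The date on which the repair-or-replace obligation becomes due: December 17, 2030 + 7 days = December 24, 2030.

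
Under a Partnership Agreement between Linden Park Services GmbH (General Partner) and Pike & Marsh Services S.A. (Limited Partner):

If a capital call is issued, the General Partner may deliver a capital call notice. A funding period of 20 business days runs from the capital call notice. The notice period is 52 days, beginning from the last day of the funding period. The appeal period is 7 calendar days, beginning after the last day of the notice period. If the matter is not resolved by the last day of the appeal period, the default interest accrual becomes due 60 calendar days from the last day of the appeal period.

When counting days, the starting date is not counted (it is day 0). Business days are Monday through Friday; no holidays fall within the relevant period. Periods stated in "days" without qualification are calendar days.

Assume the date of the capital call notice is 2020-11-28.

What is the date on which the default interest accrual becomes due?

From Saturday, 2020-11-28, 20 business days (Nov 30, Dec 1, Dec 2, Dec 3, …, Dec 23, Dec 24, Dec 25, skipping weekends) brings us to Friday, 2020-12-25, which is the last day of the funding period.
The last day of the notice period: 2020-12-25 + 52 days = 2021-02-15.
Adding 7 calendar days to 2021-02-15 gives 2021-02-22, which is the last day of the appeal period.
Adding 60 calendar days to 2021-02-22 gives 2021-04-23, which is the date on which the default interest accrual becomes due.

2021-04-23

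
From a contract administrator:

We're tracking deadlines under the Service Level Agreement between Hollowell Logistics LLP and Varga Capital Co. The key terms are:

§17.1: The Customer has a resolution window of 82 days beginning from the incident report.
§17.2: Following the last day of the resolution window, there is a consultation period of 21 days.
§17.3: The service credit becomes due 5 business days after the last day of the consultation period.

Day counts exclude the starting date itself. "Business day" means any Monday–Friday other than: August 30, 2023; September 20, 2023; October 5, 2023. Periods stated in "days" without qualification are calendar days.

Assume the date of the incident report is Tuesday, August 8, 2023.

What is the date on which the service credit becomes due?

The last day of the resolution window: August 8, 2023 + 82 days = October 29, 2023.
The last day of the consultation period: October 29, 2023 + 21 days = November 19, 2023.
The date on which the service credit becomes due: 5 business days after Sunday, November 19, 2023, skipping weekends — Nov 20, Nov 21, Nov 22, Nov 23, Nov 24 — lands on Friday, November 24, 2023.

November 24, 2023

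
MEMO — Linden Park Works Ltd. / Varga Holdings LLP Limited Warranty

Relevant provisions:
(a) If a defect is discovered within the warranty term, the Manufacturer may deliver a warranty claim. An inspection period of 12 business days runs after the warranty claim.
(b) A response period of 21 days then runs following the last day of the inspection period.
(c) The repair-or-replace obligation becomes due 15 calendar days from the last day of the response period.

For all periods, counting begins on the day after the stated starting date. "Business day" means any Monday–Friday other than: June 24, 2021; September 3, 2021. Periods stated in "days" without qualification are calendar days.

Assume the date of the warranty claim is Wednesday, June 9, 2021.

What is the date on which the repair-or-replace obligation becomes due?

August 3, 2021

The last day of the inspection period: counting 12 business days from Wednesday, June 9, 2021 (Jun 10, Jun 11, Jun 14, Jun 15, …, Jun 23, Jun 25, Jun 28, skipping weekends and the listed holiday on Jun 24) reaches Monday, June 28, 2021.
Adding 21 calendar days to June 28, 2021 gives July 19, 2021, which is the last day of the response period.
Adding 15 calendar days to July 19, 2021 gives August 3, 2021, which is the date on which the repair-or-replace obligation becomes due.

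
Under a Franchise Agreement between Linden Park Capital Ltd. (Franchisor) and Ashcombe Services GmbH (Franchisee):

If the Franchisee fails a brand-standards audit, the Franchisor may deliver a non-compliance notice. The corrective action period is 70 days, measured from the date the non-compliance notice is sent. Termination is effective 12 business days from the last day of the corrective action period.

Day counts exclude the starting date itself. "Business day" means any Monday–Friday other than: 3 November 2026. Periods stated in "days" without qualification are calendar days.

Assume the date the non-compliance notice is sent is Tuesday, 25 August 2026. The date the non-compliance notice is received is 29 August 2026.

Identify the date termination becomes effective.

19 November 2026

Adding 70 calendar days to 25 August 2026 gives 3 November 2026, which is the last day of the corrective action period.
From Tuesday, 3 November 2026, 12 business days (Nov 4, Nov 5, Nov 6, Nov 9, …, Nov 17, Nov 18, Nov 19, skipping weekends) brings us to Thursday, 19 November 2026, which is the date termination becomes effective.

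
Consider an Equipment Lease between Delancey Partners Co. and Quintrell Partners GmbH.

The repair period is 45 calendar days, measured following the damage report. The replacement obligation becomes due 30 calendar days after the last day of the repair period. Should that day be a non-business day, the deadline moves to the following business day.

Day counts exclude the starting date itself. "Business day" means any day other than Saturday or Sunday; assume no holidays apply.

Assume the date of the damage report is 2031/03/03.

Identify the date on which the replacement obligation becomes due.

Adding 45 calendar days to 2031/03/03 gives 2031/04/17, which is the last day of the repair period.
The date on which the replacement obligation becomes due: 2031/04/17 + 30 days = 2031/05/17. That falls on a Saturday, so it rolls to the next business day, Monday, 2031/05/19.

2031/05/19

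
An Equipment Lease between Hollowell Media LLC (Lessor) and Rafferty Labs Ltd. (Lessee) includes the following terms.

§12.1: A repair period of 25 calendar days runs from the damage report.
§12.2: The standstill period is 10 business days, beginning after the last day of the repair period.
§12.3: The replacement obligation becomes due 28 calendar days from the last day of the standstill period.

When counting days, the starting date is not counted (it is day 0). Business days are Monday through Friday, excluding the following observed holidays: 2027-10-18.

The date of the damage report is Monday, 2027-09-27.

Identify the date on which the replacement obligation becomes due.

The last day of the repair period: 2027-09-27 + 25 days = 2027-10-22.
The last day of the standstill period: counting 10 business days from Friday, 2027-10-22 (Oct 25, Oct 26, Oct 27, Oct 28, Oct 29, Nov 1, Nov 2, Nov 3, Nov 4, Nov 5, skipping weekends) reaches Friday, 2027-11-05.
The date on which the replacement obligation becomes due: 28 calendar days after 2027-11-05 is 2027-12-03.

2027-12-03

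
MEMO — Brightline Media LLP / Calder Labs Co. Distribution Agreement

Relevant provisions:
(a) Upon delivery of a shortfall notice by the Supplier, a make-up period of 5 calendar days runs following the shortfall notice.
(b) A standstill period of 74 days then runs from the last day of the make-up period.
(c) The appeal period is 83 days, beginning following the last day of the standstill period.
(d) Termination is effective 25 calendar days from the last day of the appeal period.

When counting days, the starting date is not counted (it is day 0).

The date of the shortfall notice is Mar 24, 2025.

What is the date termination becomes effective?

The last day of the make-up period: Mar 24, 2025 + 5 days = Mar 29, 2025.
The last day of the standstill period: Mar 29, 2025 + 74 days = Jun 11, 2025.
Adding 83 calendar days to Jun 11, 2025 gives Sep 2, 2025, which is the last day of the appeal period.
Adding 25 calendar days to Sep 2, 2025 gives Sep 27, 2025, which is the date termination becomes effective.

Sep 27, 2025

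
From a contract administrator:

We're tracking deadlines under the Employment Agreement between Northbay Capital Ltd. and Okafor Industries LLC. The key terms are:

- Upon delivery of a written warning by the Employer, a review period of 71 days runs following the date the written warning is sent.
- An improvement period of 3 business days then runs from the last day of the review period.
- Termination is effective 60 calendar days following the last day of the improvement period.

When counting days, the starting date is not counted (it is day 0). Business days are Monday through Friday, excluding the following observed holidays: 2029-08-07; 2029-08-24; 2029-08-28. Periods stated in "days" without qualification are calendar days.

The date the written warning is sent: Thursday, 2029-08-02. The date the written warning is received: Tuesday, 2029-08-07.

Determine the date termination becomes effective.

2029-12-16

The last day of the review period: 71 calendar days after 2029-08-02 is 2029-10-12.
The last day of the improvement period: 3 business days after Friday, 2029-10-12, skipping weekends — Oct 15, Oct 16, Oct 17 — lands on Wednesday, 2029-10-17.
The date termination becomes effective: 60 calendar days after 2029-10-17 is 2029-12-16.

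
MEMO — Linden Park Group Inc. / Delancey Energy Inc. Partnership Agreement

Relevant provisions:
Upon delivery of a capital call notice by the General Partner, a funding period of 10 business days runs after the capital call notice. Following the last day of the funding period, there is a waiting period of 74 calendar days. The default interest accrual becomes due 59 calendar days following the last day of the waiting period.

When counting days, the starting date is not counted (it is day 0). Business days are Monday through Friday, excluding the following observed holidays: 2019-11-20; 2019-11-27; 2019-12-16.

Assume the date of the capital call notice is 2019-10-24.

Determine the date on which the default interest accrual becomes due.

2020-03-19

From Thursday, 2019-10-24, 10 business days (Oct 25, Oct 28, Oct 29, Oct 30, Oct 31, Nov 1, Nov 4, Nov 5, Nov 6, Nov 7, skipping weekends) brings us to Thursday, 2019-11-07, which is the last day of the funding period.
The last day of the waiting period: 2019-11-07 + 74 days = 2020-01-20.
The date on which the default interest accrual becomes due: 2020-01-20 + 59 days = 2020-03-19.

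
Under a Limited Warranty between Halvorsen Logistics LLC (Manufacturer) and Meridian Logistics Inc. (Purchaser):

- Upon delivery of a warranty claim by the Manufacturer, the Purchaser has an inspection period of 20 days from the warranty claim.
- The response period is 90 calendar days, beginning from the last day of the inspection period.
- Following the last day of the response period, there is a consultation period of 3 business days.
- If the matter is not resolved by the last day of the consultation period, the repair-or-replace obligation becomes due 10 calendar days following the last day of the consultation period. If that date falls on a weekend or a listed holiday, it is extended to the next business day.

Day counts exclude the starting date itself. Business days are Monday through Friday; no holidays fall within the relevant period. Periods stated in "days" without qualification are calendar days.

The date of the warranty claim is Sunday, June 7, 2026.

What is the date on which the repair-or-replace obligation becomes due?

October 12, 2026

The last day of the inspection period: June 7, 2026 + 20 days = June 27, 2026.
The last day of the response period: 90 calendar days after June 27, 2026 is September 25, 2026.
The last day of the consultation period: 3 business days after Friday, September 25, 2026, skipping weekends — Sep 28, Sep 29, Sep 30 — lands on Wednesday, September 30, 2026.
The date on which the repair-or-replace obligation becomes due: September 30, 2026 + 10 days = October 10, 2026. That falls on a Saturday, so it rolls to the next business day, Monday, October 12, 2026.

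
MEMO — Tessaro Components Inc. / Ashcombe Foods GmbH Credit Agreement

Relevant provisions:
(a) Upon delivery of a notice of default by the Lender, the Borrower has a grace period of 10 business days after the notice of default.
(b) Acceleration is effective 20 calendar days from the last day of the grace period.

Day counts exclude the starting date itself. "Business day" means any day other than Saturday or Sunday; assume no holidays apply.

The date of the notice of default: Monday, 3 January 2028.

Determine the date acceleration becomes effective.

6 February 2028

The last day of the grace period: 10 business days after Monday, 3 January 2028, skipping weekends — Jan 4, Jan 5, Jan 6, Jan 7, Jan 10, Jan 11, Jan 12, Jan 13, Jan 14, Jan 17 — lands on Monday, 17 January 2028.
The date acceleration becomes effective: 20 calendar days after 17 January 2028 is 6 February 2028.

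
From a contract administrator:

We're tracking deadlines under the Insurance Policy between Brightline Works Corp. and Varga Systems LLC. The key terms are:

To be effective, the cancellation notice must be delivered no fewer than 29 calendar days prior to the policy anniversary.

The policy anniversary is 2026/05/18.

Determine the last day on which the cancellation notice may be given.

Counting back 29 calendar days from 2026/05/18 gives 2026/04/19.

2026/04/19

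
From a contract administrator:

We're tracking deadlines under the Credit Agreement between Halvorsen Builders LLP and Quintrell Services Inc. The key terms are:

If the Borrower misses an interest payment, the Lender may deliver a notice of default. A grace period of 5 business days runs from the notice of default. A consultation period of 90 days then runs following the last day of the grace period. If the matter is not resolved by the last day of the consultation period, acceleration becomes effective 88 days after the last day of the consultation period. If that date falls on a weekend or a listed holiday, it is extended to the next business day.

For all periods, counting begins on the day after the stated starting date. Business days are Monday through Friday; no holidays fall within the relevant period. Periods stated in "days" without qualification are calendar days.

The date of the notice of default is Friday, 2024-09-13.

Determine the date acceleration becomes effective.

2025-03-17

The last day of the grace period: 5 business days after Friday, 2024-09-13, skipping weekends — Sep 16, Sep 17, Sep 18, Sep 19, Sep 20 — lands on Friday, 2024-09-20.
The last day of the consultation period: 2024-09-20 + 90 days = 2024-12-19.
The date acceleration becomes effective: 88 calendar days after 2024-12-19 is 2025-03-17. 2025-03-17 is a Monday, so no roll-forward applies.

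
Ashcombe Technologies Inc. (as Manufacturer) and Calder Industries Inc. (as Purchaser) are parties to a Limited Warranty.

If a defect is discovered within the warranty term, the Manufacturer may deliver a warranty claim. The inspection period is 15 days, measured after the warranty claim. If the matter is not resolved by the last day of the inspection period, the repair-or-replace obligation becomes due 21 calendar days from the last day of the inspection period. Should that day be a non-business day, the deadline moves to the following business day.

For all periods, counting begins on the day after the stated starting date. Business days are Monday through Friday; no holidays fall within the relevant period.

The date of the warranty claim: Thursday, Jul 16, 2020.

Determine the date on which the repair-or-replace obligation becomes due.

Adding 15 calendar days to Jul 16, 2020 gives Jul 31, 2020, which is the last day of the inspection period.
The date on which the repair-or-replace obligation becomes due: Jul 31, 2020 + 21 days = Aug 21, 2020. Aug 21, 2020 is a Friday, so no roll-forward applies.

Aug 21, 2020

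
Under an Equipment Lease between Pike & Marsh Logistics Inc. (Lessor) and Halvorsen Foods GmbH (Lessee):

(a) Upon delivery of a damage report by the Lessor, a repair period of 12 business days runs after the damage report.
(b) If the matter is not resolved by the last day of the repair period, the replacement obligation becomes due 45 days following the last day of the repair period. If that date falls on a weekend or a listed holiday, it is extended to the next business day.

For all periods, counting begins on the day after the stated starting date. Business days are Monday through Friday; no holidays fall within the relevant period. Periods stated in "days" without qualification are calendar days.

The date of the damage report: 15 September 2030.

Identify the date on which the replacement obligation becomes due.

15 November 2030

The last day of the repair period: 12 business days after Sunday, 15 September 2030, skipping weekends — Sep 16, Sep 17, Sep 18, Sep 19, …, Sep 27, Sep 30, Oct 1 — lands on Tuesday, 1 October 2030.
The date on which the replacement obligation becomes due: 1 October 2030 + 45 days = 15 November 2030. 15 November 2030 is a Friday, so no roll-forward applies.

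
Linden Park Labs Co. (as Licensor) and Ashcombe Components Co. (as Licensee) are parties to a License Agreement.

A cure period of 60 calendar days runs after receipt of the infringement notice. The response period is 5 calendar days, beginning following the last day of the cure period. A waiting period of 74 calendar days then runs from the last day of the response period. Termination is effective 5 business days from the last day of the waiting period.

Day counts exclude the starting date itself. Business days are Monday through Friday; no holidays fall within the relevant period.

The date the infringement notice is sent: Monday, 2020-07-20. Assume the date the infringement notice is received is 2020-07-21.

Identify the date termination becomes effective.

Adding 60 calendar days to 2020-07-21 gives 2020-09-19, which is the last day of the cure period.
Adding 5 calendar days to 2020-09-19 gives 2020-09-24, which is the last day of the response period.
The last day of the waiting period: 74 calendar days after 2020-09-24 is 2020-12-07.
The date termination becomes effective: 5 business days after Monday, 2020-12-07, skipping weekends — Dec 8, Dec 9, Dec 10, Dec 11, Dec 14 — lands on Monday, 2020-12-14.

2020-12-14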